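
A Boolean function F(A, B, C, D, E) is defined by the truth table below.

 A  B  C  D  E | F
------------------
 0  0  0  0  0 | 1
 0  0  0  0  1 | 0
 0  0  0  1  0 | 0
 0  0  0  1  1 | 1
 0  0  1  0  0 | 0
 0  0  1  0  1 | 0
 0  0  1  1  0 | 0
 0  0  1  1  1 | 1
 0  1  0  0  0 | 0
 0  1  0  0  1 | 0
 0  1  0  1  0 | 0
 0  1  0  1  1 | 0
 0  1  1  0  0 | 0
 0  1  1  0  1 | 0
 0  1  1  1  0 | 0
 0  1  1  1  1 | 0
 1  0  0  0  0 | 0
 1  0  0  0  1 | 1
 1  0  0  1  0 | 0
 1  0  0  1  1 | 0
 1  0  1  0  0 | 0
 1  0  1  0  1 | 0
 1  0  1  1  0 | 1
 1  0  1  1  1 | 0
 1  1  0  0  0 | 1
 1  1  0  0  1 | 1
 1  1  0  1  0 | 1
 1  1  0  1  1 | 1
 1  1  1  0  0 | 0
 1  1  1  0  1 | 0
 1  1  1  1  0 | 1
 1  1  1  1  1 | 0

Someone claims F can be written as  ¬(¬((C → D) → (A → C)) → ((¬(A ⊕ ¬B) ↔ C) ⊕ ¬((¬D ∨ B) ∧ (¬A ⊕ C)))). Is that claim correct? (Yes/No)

Check the formula against F row by row:
  A=0, B=0, C=0, D=0, E=0: formula gives 0, but F = 1 ✗
Row (0,0,0,0,0) is a counterexample, so the formula is not equivalent to F.

No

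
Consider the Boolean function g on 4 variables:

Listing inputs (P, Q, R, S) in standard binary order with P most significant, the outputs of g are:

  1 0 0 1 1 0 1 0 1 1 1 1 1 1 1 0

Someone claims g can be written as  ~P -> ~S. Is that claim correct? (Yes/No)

No

Evaluate ~P -> ~S on each row and compare to g:
  P=0, Q=0, R=0, S=0: formula gives 1, g = 1 ✓
  P=0, Q=0, R=0, S=1: formula gives 0, g = 0 ✓
  P=0, Q=0, R=1, S=0: formula gives 1, but g = 0 ✗
Since they disagree at (0,0,1,0), the expression is not a correct formula for g.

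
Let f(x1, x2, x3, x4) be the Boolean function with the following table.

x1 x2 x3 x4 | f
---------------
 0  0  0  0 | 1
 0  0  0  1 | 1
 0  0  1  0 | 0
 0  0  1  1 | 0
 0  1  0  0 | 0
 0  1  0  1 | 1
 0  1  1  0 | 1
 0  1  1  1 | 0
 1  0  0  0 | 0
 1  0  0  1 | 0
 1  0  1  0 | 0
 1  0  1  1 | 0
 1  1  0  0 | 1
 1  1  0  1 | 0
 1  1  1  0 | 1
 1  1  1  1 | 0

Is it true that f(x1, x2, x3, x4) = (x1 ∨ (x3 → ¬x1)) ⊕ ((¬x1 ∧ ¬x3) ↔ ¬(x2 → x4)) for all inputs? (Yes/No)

Test each input against both f and the formula:
  x1=0, x2=0, x3=0, x4=0: formula gives 1, f = 1 ✓
  x1=0, x2=0, x3=0, x4=1: formula gives 1, f = 1 ✓
  x1=0, x2=0, x3=1, x4=0: formula gives 0, f = 0 ✓
  x1=0, x2=0, x3=1, x4=1: formula gives 0, f = 0 ✓
  … (the remaining 12 rows also agree.)
Every row agrees, so the formula is equivalent.

Yes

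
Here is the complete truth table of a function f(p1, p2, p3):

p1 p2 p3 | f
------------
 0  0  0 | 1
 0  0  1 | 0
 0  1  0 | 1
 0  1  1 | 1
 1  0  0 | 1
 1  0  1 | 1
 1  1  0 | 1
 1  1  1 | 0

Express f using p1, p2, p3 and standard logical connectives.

The 0-rows are (0,0,1), (1,1,1). Take each as a conjunction (¬p1·¬p2·p3, p1·p2·p3), form their disjunction, and complement — that gives a formula that is 1 everywhere f is.

f(p1, p2, p3) = not (((not p1 and not p2) and p3) or ((p1 and p2) and p3))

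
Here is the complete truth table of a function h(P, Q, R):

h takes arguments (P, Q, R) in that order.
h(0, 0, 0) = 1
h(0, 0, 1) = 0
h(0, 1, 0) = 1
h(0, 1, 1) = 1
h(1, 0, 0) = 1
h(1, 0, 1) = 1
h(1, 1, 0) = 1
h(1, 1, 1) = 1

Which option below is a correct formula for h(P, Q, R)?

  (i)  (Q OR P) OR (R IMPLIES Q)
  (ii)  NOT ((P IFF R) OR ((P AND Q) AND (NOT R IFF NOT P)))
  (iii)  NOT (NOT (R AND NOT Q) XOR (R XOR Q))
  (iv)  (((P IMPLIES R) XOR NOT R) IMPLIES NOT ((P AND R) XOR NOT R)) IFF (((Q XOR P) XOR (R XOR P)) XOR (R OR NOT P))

i

(ii) fails at (0,0,0): the formula yields 0, h is 1.
(iii) fails at (0,0,0): the formula yields 0, h is 1.
(iv) fails at (0,1,0): the formula yields 0, h is 1.
That leaves (i). Evaluating it on every row reproduces the table of h exactly.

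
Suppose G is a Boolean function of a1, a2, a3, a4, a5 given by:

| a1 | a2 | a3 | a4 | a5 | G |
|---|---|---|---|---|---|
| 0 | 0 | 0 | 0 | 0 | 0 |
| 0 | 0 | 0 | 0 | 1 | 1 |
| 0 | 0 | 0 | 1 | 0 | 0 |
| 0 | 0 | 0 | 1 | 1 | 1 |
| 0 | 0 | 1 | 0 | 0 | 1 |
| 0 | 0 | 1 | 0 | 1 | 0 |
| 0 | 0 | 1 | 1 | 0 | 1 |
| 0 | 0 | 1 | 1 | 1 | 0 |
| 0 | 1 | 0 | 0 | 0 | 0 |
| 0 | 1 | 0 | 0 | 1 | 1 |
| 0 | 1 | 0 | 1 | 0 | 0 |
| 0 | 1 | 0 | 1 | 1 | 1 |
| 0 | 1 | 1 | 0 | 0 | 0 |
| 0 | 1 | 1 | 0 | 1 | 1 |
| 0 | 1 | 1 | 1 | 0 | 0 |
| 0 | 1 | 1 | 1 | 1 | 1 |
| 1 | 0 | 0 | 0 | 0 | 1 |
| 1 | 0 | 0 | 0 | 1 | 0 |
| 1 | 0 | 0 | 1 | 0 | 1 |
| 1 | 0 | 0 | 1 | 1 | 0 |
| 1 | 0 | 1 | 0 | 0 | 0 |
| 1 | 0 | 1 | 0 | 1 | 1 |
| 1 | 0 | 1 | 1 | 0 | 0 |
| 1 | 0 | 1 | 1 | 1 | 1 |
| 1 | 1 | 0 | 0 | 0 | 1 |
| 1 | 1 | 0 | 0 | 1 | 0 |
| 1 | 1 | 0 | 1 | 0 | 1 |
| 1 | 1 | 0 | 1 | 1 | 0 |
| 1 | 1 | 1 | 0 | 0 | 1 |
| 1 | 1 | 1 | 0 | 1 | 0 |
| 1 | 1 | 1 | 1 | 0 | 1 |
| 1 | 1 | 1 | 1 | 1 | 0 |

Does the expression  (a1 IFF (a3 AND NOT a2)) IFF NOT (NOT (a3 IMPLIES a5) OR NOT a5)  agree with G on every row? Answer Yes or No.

Yes

Check the formula against G row by row:
  a1=0, a2=0, a3=0, a4=0, a5=0: formula gives 0, G = 0 ✓
  a1=0, a2=0, a3=0, a4=0, a5=1: formula gives 1, G = 1 ✓
  a1=0, a2=0, a3=0, a4=1, a5=0: formula gives 0, G = 0 ✓
  a1=0, a2=0, a3=0, a4=1, a5=1: formula gives 1, G = 1 ✓
  …and likewise for the remaining 28 rows.
No disagreement on any input; they are logically equivalent.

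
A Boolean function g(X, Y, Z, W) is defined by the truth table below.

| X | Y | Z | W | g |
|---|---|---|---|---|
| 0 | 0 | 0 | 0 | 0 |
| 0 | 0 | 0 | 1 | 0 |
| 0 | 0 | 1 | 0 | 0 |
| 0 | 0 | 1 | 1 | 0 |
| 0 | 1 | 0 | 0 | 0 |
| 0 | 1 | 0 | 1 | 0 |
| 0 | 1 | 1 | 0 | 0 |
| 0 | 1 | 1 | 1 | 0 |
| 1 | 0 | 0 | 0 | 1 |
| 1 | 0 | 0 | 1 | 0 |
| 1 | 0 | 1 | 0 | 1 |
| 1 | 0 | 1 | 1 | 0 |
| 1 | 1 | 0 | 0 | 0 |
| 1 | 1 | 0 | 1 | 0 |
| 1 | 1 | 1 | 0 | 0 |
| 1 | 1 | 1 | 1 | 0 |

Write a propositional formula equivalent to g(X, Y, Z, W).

g(X, Y, Z, W) = (((X ∧ ¬Y) ∧ ¬Z) ∧ ¬W) ∨ (((X ∧ ¬Y) ∧ Z) ∧ ¬W)

g=1 on 2 inputs: (1,0,0,0), (1,0,1,0). Reading each as a conjunction of literals (X·¬Y·¬Z·¬W, X·¬Y·Z·¬W) and taking the OR gives the canonical DNF.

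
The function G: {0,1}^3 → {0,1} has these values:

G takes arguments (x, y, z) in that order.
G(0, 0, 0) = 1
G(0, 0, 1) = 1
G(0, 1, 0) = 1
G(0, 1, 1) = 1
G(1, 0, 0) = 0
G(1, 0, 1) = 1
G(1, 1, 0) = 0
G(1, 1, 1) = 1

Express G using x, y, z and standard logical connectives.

G(x, y, z) = not (((x and not y) and not z) or ((x and y) and not z))

G is 0 on only 2 rows — (1,0,0), (1,1,0). Writing each as a minterm (x·¬y·¬z, x·y·¬z) and OR-ing them characterizes exactly where G=0, so G is the negation of that disjunction.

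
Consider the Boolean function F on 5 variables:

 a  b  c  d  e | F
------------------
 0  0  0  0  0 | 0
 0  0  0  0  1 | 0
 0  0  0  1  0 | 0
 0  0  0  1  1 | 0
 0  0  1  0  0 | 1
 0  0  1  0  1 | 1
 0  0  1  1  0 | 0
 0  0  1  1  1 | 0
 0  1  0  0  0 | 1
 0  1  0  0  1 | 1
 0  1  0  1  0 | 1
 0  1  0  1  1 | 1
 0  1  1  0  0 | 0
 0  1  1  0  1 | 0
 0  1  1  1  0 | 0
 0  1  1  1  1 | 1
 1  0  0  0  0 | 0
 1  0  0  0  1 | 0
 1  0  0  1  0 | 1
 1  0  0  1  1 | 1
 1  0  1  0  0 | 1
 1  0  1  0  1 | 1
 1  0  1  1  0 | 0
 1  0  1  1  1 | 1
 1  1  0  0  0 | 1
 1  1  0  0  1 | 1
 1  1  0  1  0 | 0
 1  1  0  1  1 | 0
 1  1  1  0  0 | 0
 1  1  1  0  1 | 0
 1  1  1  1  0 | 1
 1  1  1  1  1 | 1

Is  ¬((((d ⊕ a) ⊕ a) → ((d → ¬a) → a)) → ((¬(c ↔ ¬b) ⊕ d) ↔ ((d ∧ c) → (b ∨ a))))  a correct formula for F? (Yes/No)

No

Check the formula against F row by row:
  a=0, b=0, c=0, d=0, e=0: formula gives 0, F = 0 ✓
  a=0, b=0, c=0, d=0, e=1: formula gives 0, F = 0 ✓
  a=0, b=0, c=0, d=1, e=0: formula gives 0, F = 0 ✓
  a=0, b=0, c=0, d=1, e=1: formula gives 0, F = 0 ✓
  …
  a=0, b=1, c=0, d=1, e=0: formula gives 0, but F = 1 ✗
Since they disagree at (0,1,0,1,0), the expression is not a correct formula for F.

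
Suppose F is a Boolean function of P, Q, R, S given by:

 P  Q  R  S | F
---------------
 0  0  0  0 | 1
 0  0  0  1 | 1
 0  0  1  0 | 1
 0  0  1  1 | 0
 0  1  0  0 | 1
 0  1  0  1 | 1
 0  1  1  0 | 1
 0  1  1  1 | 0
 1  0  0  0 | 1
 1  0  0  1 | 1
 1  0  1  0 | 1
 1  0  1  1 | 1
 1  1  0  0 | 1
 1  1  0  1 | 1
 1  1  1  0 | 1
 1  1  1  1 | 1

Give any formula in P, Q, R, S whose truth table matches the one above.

F(P, Q, R, S) = not ((((not P and not Q) and R) and S) or (((not P and Q) and R) and S))

The 0-rows are (0,0,1,1), (0,1,1,1). Take each as a conjunction (¬P·¬Q·R·S, ¬P·Q·R·S), form their disjunction, and complement — that gives a formula that is 1 everywhere F is.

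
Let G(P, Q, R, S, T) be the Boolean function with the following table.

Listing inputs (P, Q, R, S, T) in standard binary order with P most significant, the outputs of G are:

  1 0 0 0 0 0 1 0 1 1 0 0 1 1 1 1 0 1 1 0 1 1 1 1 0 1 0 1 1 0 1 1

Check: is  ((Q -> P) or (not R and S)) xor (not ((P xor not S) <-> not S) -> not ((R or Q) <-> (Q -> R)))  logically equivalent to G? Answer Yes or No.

No

Check the formula against G row by row:
  P=0, Q=0, R=0, S=0, T=0: formula gives 0, but G = 1 ✗
A single disagreement suffices: at (0,0,0,0,0) they differ, so the formula does not compute G.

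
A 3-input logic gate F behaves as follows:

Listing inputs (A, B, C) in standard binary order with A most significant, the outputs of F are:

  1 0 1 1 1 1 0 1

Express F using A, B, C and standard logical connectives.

F(A, B, C) = ~(((~A & ~B) & C) | ((A & B) & ~C))

F is 0 on only 2 rows — (0,0,1), (1,1,0). Writing each as a minterm (¬A·¬B·C, A·B·¬C) and OR-ing them characterizes exactly where F=0, so F is the negation of that disjunction.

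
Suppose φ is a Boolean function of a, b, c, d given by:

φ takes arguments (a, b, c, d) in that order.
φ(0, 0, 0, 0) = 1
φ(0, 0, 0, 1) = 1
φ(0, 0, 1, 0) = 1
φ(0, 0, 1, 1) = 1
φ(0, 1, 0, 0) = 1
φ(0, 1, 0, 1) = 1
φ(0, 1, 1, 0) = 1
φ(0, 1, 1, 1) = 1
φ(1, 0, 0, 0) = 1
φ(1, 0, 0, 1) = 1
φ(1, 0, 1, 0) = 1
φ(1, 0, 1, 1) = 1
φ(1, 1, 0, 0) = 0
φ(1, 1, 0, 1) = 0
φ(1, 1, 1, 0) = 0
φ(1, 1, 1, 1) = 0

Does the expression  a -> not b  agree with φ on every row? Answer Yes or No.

Evaluate a -> not b on each row and compare to φ:
  a=0, b=0, c=0, d=0: formula gives 1, φ = 1 ✓
  a=0, b=0, c=0, d=1: formula gives 1, φ = 1 ✓
  a=0, b=0, c=1, d=0: formula gives 1, φ = 1 ✓
  a=0, b=0, c=1, d=1: formula gives 1, φ = 1 ✓
  …and likewise for the remaining 12 rows.
Every row agrees, so the formula is equivalent.

Yes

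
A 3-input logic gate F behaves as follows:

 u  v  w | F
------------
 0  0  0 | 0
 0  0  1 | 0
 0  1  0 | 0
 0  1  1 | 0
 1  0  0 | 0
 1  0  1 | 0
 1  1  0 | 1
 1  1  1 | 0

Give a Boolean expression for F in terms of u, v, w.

Only row (1,1,0) gives 1. That row's minterm u·v·¬w is F directly.

F(u, v, w) = (u · v) · w'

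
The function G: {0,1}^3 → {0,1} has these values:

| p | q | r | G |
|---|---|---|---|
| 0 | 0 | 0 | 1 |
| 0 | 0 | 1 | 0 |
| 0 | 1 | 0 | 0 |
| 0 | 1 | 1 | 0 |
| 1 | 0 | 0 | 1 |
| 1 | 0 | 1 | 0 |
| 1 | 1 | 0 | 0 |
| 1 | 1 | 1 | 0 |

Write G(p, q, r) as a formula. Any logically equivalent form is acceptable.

G(p, q, r) = ((NOT p AND NOT q) AND NOT r) OR ((p AND NOT q) AND NOT r)

The 1-rows are (0,0,0), (1,0,0). Each contributes one minterm — ¬p·¬q·¬r; p·¬q·¬r — and their disjunction is a sum-of-products form of G.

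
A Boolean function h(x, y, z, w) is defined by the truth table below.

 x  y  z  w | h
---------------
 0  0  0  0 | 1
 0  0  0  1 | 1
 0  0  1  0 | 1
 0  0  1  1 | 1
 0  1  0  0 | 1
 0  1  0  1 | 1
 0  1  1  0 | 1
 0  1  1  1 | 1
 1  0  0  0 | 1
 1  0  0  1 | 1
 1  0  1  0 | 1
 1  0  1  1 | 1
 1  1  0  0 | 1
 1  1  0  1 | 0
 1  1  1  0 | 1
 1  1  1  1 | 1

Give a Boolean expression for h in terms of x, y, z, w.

Only row (1,1,0,1) gives 0. So h is 1 everywhere except there — the complement of the minterm x·y·¬z·w.

h(x, y, z, w) = not (((x and y) and not z) and w)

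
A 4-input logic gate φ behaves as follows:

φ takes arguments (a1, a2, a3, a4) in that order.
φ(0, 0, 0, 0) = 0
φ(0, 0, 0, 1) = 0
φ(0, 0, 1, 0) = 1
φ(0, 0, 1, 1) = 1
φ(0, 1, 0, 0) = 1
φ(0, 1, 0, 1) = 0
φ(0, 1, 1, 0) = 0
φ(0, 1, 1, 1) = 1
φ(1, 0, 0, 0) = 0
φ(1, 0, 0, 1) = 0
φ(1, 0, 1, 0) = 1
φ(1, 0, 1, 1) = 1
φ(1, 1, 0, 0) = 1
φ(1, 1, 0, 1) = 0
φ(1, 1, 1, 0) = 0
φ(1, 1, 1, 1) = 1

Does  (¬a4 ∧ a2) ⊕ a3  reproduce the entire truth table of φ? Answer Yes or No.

Yes

Test each input against both φ and the formula:
  a1=0, a2=0, a3=0, a4=0: formula gives 0, φ = 0 ✓
  a1=0, a2=0, a3=0, a4=1: formula gives 0, φ = 0 ✓
  a1=0, a2=0, a3=1, a4=0: formula gives 1, φ = 1 ✓
  a1=0, a2=0, a3=1, a4=1: formula gives 1, φ = 1 ✓
  … (the remaining 12 rows also agree.)
All 16 rows match — the expression computes φ exactly.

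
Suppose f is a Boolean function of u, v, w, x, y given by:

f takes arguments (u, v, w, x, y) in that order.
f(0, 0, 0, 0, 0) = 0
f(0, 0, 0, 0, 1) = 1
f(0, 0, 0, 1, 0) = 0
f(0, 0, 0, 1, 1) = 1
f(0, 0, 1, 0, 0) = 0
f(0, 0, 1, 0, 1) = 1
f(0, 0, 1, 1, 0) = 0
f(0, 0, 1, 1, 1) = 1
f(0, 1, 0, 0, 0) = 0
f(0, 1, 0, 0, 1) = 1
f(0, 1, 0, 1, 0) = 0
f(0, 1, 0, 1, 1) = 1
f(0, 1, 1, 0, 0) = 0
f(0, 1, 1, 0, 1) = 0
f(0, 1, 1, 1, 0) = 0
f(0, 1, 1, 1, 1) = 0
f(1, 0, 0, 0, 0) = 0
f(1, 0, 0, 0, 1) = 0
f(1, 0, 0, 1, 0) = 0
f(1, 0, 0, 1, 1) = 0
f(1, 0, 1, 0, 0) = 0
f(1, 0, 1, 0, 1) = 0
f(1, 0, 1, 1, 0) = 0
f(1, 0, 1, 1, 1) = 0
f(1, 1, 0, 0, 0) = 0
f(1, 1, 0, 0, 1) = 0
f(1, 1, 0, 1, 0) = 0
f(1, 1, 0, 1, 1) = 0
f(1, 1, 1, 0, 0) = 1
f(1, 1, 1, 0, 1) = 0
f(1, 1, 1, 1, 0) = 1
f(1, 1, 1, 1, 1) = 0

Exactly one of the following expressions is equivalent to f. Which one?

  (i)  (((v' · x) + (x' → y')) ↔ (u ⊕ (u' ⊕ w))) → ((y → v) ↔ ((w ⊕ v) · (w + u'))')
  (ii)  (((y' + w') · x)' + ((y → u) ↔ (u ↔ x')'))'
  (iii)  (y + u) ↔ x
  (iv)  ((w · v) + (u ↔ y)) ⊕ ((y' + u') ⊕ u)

iv

(i) disagrees with f on (0,0,0,0,0) (formula → 1, table → 0); rule it out.
(ii) disagrees with f on (0,0,0,0,1) (formula → 0, table → 1); rule it out.
(iii) disagrees with f on (0,0,0,0,0) (formula → 1, table → 0); rule it out.
(iv) is the remaining candidate, and it agrees with f on all 32 inputs.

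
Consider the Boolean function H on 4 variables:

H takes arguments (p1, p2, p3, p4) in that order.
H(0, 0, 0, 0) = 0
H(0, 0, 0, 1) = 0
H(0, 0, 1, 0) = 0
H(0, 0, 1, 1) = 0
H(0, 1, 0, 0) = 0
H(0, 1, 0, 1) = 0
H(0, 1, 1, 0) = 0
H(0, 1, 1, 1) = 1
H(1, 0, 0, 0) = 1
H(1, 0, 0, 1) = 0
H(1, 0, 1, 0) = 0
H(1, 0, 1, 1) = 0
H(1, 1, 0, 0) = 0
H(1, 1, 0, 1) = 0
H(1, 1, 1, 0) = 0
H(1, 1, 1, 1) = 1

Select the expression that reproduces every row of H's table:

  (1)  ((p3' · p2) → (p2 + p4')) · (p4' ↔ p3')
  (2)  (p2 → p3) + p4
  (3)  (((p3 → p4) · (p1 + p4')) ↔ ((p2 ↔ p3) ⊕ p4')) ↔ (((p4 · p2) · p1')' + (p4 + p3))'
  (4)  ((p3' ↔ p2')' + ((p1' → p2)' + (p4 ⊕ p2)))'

4

(1): at (0,0,0,0) it gives 1, but H = 0 — eliminated.
(2): at (0,0,0,0) it gives 1, but H = 0 — eliminated.
(3): at (0,0,0,0) it gives 1, but H = 0 — eliminated.
(4) is the remaining candidate, and it agrees with H on all 16 inputs.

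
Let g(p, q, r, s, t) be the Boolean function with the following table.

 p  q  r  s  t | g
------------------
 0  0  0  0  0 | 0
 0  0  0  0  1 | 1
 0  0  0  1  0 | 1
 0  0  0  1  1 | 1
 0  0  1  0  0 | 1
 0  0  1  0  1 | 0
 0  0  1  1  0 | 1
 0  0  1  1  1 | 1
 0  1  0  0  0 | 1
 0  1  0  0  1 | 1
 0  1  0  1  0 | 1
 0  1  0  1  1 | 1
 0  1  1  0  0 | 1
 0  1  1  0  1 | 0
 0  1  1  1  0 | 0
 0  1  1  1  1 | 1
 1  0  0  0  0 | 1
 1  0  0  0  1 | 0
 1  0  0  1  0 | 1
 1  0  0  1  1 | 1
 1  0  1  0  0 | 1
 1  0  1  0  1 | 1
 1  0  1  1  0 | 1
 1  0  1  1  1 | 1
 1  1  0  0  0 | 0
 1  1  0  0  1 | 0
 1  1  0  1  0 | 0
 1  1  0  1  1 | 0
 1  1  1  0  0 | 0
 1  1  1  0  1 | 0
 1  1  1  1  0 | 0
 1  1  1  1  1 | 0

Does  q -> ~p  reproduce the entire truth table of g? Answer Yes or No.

Test each input against both g and the formula:
  p=0, q=0, r=0, s=0, t=0: formula gives 1, but g = 0 ✗
Since they disagree at (0,0,0,0,0), the expression is not a correct formula for g.

No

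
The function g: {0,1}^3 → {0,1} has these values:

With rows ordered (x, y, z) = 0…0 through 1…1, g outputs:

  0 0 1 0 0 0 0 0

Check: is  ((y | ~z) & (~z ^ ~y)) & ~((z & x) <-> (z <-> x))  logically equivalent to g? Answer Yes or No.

Yes

Check the formula against g row by row:
  x=0, y=0, z=0: formula gives 0, g = 0 ✓
  x=0, y=0, z=1: formula gives 0, g = 0 ✓
  x=0, y=1, z=0: formula gives 1, g = 1 ✓
  x=0, y=1, z=1: formula gives 0, g = 0 ✓
  x=1, y=0, z=0: formula gives 0, g = 0 ✓
  …and likewise for the remaining 3 rows.
No disagreement on any input; they are logically equivalent.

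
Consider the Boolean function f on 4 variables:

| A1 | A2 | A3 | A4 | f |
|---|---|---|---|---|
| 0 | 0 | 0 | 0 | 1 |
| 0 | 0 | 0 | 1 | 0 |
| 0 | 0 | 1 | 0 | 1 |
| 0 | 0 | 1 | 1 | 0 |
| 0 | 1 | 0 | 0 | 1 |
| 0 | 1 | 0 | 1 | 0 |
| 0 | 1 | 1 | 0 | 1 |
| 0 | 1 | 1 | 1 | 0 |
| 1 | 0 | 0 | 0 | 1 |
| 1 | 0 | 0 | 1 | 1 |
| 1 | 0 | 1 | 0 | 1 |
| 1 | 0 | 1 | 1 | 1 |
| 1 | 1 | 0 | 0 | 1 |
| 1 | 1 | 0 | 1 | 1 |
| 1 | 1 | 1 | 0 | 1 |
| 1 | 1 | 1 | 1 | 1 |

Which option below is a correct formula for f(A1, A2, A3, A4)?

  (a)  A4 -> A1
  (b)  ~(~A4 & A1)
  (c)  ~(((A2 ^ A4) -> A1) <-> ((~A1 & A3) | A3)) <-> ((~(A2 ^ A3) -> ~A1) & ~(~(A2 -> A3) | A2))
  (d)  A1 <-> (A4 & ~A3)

a

(b) disagrees with f on (0,0,0,1) (formula → 1, table → 0); rule it out.
(c) disagrees with f on (0,0,1,0) (formula → 0, table → 1); rule it out.
(d) disagrees with f on (0,0,1,1) (formula → 1, table → 0); rule it out.
That leaves (a). Evaluating it on every row reproduces the table of f exactly.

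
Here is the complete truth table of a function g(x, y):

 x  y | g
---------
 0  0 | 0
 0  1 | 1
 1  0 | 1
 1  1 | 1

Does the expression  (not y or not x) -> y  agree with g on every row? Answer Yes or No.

Test each input against both g and the formula:
  x=0, y=0: formula gives 0, g = 0 ✓
  x=0, y=1: formula gives 1, g = 1 ✓
  x=1, y=0: formula gives 0, but g = 1 ✗
Since they disagree at (1,0), the expression is not a correct formula for g.

No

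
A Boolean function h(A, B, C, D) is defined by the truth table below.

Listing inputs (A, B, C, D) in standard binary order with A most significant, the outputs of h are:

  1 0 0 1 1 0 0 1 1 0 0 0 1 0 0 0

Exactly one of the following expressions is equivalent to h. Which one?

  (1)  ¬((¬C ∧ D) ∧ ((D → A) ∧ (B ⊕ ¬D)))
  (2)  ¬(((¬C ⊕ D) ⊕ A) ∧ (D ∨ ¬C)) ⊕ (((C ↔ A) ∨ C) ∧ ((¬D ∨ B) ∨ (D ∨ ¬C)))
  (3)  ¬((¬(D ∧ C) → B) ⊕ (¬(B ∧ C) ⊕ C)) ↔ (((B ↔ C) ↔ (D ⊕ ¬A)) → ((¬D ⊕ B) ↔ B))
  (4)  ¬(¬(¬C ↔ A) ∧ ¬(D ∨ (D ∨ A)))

(1) disagrees with h on (0,0,0,1) (formula → 1, table → 0); rule it out.
(3) disagrees with h on (0,0,1,0) (formula → 1, table → 0); rule it out.
(4) disagrees with h on (0,0,0,0) (formula → 0, table → 1); rule it out.
That leaves (2). Evaluating it on every row reproduces the table of h exactly.

2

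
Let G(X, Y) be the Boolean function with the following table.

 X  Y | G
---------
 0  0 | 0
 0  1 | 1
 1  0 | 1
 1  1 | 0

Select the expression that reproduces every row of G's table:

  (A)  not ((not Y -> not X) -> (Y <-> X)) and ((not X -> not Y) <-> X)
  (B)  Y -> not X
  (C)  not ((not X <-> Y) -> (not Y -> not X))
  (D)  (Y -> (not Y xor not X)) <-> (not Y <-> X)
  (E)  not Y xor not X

E

(A) disagrees with G on (1,0) (formula → 0, table → 1); rule it out.
(B) disagrees with G on (0,0) (formula → 1, table → 0); rule it out.
(C) disagrees with G on (0,1) (formula → 0, table → 1); rule it out.
(D) disagrees with G on (1,1) (formula → 1, table → 0); rule it out.
Only (E) survives; checking it on all 4 rows confirms it matches G.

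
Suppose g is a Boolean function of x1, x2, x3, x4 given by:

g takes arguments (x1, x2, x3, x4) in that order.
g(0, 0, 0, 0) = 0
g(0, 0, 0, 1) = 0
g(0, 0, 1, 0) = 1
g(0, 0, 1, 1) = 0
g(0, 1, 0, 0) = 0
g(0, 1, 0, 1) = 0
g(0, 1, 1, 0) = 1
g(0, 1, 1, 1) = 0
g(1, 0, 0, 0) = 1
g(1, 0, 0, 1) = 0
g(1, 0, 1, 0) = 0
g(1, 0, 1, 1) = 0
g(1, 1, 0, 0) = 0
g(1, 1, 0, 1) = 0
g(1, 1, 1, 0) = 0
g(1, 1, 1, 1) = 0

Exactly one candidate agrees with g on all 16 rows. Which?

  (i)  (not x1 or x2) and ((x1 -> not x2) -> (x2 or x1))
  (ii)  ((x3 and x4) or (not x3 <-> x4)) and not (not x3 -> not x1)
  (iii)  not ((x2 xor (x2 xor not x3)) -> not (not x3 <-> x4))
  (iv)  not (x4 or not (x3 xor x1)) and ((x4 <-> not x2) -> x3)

iv

(i) fails at (0,0,1,0): the formula yields 0, g is 1.
(ii) fails at (0,0,1,0): the formula yields 0, g is 1.
(iii) fails at (0,0,0,1): the formula yields 1, g is 0.
That leaves (iv). Evaluating it on every row reproduces the table of g exactly.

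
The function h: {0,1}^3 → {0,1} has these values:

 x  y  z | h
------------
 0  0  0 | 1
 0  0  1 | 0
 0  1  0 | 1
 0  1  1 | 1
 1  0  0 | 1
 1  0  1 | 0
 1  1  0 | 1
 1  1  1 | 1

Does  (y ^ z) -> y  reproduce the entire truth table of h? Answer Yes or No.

Evaluate (y ^ z) -> y on each row and compare to h:
  x=0, y=0, z=0: formula gives 1, h = 1 ✓
  x=0, y=0, z=1: formula gives 0, h = 0 ✓
  x=0, y=1, z=0: formula gives 1, h = 1 ✓
  x=0, y=1, z=1: formula gives 1, h = 1 ✓
  x=1, y=0, z=0: formula gives 1, h = 1 ✓
  …and likewise for the remaining 3 rows.
No disagreement on any input; they are logically equivalent.

Yes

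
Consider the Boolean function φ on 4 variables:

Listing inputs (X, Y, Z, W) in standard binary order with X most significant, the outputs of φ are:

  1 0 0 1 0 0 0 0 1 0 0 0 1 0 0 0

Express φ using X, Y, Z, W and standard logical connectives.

φ(X, Y, Z, W) = (((((~X & ~Y) & ~Z) & ~W) | (((~X & ~Y) & Z) & W)) | (((X & ~Y) & ~Z) & ~W)) | (((X & Y) & ~Z) & ~W)

The 1-rows are (0,0,0,0), (0,0,1,1), (1,0,0,0), (1,1,0,0). Each contributes one minterm — ¬X·¬Y·¬Z·¬W; ¬X·¬Y·Z·W; X·¬Y·¬Z·¬W; X·Y·¬Z·¬W — and their disjunction is a sum-of-products form of φ.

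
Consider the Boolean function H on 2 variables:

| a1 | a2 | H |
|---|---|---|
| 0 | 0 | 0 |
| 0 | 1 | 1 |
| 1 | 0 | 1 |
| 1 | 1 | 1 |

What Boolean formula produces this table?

The output is 1 whenever at least one input is 1 — the OR of all inputs.

H(a1, a2) = a1 OR a2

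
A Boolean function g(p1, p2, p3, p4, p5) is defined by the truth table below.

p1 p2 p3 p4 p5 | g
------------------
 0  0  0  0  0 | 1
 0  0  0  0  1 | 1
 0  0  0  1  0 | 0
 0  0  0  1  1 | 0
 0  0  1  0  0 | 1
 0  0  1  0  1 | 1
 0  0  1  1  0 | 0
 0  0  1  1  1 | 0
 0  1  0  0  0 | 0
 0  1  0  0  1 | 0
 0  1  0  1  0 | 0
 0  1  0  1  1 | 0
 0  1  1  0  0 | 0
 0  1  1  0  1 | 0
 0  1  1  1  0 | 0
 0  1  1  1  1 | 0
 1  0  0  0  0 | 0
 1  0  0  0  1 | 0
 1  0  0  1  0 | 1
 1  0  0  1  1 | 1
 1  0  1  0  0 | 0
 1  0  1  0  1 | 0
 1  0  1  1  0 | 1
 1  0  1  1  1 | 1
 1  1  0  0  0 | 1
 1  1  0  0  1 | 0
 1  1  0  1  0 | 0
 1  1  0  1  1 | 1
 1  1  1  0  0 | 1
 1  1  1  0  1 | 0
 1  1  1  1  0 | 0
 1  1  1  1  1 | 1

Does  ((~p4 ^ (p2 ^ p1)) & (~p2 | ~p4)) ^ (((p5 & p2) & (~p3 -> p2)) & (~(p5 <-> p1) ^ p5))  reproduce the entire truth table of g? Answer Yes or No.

Test each input against both g and the formula:
  p1=0, p2=0, p3=0, p4=0, p5=0: formula gives 1, g = 1 ✓
  p1=0, p2=0, p3=0, p4=0, p5=1: formula gives 1, g = 1 ✓
  p1=0, p2=0, p3=0, p4=1, p5=0: formula gives 0, g = 0 ✓
  p1=0, p2=0, p3=0, p4=1, p5=1: formula gives 0, g = 0 ✓
  … (the remaining 28 rows also agree.)
No disagreement on any input; they are logically equivalent.

Yes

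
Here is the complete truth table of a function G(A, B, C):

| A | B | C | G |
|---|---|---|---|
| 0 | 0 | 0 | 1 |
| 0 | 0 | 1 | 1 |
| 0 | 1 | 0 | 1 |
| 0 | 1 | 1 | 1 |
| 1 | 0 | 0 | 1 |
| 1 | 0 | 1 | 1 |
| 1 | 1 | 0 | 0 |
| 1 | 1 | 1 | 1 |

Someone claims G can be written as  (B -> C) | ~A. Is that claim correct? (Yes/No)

Check the formula against G row by row:
  A=0, B=0, C=0: formula gives 1, G = 1 ✓
  A=0, B=0, C=1: formula gives 1, G = 1 ✓
  A=0, B=1, C=0: formula gives 1, G = 1 ✓
  A=0, B=1, C=1: formula gives 1, G = 1 ✓
  A=1, B=0, C=0: formula gives 1, G = 1 ✓
  … (the remaining 3 rows also agree.)
All 8 rows match — the expression computes G exactly.

Yes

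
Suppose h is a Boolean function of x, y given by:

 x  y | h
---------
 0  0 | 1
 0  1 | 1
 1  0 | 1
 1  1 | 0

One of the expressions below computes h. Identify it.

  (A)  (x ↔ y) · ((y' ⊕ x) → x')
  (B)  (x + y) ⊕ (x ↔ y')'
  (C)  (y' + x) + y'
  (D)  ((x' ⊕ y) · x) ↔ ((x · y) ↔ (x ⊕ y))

(A): at (0,1) it gives 0, but h = 1 — eliminated.
(C): at (0,1) it gives 0, but h = 1 — eliminated.
(D): at (0,0) it gives 0, but h = 1 — eliminated.
That leaves (B). Evaluating it on every row reproduces the table of h exactly.

B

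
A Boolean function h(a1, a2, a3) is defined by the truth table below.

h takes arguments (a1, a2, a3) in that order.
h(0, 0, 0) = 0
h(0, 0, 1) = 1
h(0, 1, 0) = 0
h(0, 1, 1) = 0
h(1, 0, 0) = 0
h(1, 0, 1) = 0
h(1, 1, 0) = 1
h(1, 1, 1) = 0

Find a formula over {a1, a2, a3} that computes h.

h=1 on 2 inputs: (0,0,1), (1,1,0). Reading each as a conjunction of literals (¬a1·¬a2·a3, a1·a2·¬a3) and taking the OR gives the canonical DNF.

h(a1, a2, a3) = ((not a1 and not a2) and a3) or ((a1 and a2) and not a3)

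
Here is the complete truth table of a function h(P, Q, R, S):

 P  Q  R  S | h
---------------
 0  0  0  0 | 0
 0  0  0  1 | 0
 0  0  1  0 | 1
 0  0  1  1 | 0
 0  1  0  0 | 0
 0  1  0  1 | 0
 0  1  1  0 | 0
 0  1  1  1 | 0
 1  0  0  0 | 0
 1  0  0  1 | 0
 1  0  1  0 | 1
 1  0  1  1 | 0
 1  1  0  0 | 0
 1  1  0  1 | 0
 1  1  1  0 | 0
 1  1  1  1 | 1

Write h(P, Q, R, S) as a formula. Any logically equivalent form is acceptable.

h=1 on 3 inputs: (0,0,1,0), (1,0,1,0), (1,1,1,1). Reading each as a conjunction of literals (¬P·¬Q·R·¬S, P·¬Q·R·¬S, P·Q·R·S) and taking the OR gives the canonical DNF.

h(P, Q, R, S) = ((((not P and not Q) and R) and not S) or (((P and not Q) and R) and not S)) or (((P and Q) and R) and S)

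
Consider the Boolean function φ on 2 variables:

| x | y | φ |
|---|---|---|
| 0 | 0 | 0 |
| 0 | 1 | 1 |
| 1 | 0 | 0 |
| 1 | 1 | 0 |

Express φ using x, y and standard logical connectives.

φ(x, y) = ~x & y

Only row (0,1) gives 1. That row's minterm ¬x·y is φ directly.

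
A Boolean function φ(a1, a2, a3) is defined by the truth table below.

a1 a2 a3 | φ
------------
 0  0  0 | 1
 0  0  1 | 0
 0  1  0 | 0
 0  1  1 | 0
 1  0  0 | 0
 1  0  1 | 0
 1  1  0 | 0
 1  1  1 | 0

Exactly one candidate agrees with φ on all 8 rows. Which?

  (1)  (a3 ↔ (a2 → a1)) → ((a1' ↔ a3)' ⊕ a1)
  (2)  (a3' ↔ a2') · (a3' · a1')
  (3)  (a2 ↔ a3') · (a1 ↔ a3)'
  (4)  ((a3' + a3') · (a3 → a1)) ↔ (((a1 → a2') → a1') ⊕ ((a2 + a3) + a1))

(1): at (0,1,0) it gives 1, but φ = 0 — eliminated.
(3): at (0,0,0) it gives 0, but φ = 1 — eliminated.
(4): at (0,0,1) it gives 1, but φ = 0 — eliminated.
(2) is the remaining candidate, and it agrees with φ on all 8 inputs.

2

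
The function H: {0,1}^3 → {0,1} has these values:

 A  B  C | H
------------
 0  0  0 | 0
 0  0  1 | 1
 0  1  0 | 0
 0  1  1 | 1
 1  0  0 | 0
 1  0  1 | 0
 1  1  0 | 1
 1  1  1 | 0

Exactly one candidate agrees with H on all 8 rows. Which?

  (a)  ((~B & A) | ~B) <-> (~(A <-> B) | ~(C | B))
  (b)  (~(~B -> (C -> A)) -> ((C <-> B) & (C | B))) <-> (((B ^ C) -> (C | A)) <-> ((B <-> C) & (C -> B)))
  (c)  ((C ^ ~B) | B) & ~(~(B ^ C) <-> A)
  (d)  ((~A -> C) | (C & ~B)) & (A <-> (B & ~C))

(a) fails at (0,0,0): the formula yields 1, H is 0.
(b) fails at (0,0,0): the formula yields 1, H is 0.
(c) fails at (0,0,0): the formula yields 1, H is 0.
That leaves (d). Evaluating it on every row reproduces the table of H exactly.

d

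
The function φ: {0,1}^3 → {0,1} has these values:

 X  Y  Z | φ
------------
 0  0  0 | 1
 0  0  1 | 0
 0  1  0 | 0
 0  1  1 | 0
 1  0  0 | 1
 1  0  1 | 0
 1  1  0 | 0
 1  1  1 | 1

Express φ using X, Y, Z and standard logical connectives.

Collect the rows where φ=1 — (0,0,0), (1,0,0), (1,1,1) — and write one minterm per row: ¬X·¬Y·¬Z, X·¬Y·¬Z, X·Y·Z. Their union (logical OR) reproduces the table exactly.

φ(X, Y, Z) = (((NOT X AND NOT Y) AND NOT Z) OR ((X AND NOT Y) AND NOT Z)) OR ((X AND Y) AND Z)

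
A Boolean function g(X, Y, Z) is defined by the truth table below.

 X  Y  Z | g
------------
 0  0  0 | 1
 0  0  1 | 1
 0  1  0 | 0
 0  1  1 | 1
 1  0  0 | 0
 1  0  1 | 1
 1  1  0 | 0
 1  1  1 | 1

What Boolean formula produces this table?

g(X, Y, Z) = ((((X' · Y) · Z') + ((X · Y') · Z')) + ((X · Y) · Z'))'

The 0-rows are (0,1,0), (1,0,0), (1,1,0). Take each as a conjunction (¬X·Y·¬Z, X·¬Y·¬Z, X·Y·¬Z), form their disjunction, and complement — that gives a formula that is 1 everywhere g is.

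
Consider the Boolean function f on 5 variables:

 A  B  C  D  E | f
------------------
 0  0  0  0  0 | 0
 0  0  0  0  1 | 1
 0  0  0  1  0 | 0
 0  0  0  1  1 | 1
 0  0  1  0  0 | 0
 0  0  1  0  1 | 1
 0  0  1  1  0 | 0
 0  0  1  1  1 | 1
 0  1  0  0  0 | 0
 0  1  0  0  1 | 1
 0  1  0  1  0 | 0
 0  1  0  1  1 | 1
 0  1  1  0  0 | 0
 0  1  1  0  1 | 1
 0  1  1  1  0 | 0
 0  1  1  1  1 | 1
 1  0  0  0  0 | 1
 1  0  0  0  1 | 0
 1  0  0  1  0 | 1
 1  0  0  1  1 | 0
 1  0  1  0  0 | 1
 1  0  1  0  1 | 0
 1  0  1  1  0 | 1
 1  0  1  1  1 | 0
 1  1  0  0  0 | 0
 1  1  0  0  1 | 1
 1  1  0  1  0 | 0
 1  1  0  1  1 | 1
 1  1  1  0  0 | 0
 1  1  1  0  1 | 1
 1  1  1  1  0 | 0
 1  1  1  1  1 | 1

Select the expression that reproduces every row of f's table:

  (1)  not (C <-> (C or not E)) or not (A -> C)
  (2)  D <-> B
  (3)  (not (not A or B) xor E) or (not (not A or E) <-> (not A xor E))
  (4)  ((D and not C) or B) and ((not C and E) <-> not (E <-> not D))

3

(1): at (0,0,0,0,0) it gives 1, but f = 0 — eliminated.
(2): at (0,0,0,0,0) it gives 1, but f = 0 — eliminated.
(4): at (0,0,0,0,1) it gives 0, but f = 1 — eliminated.
That leaves (3). Evaluating it on every row reproduces the table of f exactly.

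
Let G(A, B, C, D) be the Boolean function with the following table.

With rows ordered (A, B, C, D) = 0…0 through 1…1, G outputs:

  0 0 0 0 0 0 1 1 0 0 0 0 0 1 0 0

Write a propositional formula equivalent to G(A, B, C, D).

G=1 on 3 inputs: (0,1,1,0), (0,1,1,1), (1,1,0,1). Reading each as a conjunction of literals (¬A·B·C·¬D, ¬A·B·C·D, A·B·¬C·D) and taking the OR gives the canonical DNF.

G(A, B, C, D) = ((((~A & B) & C) & ~D) | (((~A & B) & C) & D)) | (((A & B) & ~C) & D)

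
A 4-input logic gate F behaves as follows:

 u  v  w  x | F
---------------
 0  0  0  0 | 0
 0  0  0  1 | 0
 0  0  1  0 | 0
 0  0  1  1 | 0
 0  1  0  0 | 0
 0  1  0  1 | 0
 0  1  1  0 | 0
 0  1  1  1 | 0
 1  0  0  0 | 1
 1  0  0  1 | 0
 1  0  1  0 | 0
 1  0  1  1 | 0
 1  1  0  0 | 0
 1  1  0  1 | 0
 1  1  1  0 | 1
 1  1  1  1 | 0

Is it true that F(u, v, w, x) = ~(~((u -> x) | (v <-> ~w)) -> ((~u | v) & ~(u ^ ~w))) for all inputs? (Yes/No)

Check the formula against F row by row:
  u=0, v=0, w=0, x=0: formula gives 0, F = 0 ✓
  u=0, v=0, w=0, x=1: formula gives 0, F = 0 ✓
  u=0, v=0, w=1, x=0: formula gives 0, F = 0 ✓
  u=0, v=0, w=1, x=1: formula gives 0, F = 0 ✓
  …and likewise for the remaining 12 rows.
Every row agrees, so the formula is equivalent.

Yes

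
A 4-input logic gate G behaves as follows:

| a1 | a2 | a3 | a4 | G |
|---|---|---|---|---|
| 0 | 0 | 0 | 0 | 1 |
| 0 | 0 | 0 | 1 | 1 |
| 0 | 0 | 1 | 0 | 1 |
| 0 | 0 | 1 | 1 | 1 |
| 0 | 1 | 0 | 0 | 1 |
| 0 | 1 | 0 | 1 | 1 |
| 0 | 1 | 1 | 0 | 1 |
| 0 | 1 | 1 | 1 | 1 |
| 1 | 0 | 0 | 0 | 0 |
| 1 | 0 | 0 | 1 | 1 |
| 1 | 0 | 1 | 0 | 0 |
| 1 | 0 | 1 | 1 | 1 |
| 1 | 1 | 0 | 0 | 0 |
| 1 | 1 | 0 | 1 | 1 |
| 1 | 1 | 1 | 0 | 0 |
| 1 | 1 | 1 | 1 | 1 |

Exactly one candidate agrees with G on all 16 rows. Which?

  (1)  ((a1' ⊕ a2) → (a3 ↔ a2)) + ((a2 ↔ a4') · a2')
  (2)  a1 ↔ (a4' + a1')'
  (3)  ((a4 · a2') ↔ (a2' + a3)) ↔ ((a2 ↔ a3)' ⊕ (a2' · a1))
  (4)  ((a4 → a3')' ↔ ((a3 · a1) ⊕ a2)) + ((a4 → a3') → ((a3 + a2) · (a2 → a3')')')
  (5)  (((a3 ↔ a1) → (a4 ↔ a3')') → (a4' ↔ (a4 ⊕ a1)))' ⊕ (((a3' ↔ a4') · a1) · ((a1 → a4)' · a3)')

2

(1) fails at (0,0,1,0): the formula yields 0, G is 1.
(3) fails at (0,0,0,1): the formula yields 0, G is 1.
(4) fails at (0,1,1,0): the formula yields 0, G is 1.
(5) fails at (0,0,0,1): the formula yields 0, G is 1.
Only (2) survives; checking it on all 16 rows confirms it matches G.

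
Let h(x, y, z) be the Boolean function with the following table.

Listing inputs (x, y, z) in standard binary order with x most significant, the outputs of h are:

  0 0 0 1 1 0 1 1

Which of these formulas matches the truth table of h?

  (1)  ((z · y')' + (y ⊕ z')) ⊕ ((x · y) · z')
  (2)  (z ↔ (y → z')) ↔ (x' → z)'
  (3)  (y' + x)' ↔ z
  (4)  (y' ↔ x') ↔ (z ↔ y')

2

(1): at (0,0,0) it gives 1, but h = 0 — eliminated.
(3): at (0,0,0) it gives 1, but h = 0 — eliminated.
(4): at (0,0,1) it gives 1, but h = 0 — eliminated.
Only (2) survives; checking it on all 8 rows confirms it matches h.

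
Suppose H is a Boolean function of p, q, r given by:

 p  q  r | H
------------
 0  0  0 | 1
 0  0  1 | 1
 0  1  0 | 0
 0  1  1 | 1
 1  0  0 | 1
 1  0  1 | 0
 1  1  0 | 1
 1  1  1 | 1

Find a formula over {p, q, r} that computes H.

There are just 2 zero rows: (0,1,0), (1,0,1). Their minterms are ¬p·q·¬r, p·¬q·r; the OR of those covers precisely the 0-outputs, and negating it yields H.

H(p, q, r) = NOT (((NOT p AND q) AND NOT r) OR ((p AND NOT q) AND r))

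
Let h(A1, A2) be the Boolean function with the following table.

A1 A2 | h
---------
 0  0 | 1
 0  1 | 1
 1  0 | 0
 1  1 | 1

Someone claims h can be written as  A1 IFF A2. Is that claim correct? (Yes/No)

No

Test each input against both h and the formula:
  A1=0, A2=0: formula gives 1, h = 1 ✓
  A1=0, A2=1: formula gives 0, but h = 1 ✗
Since they disagree at (0,1), the expression is not a correct formula for h.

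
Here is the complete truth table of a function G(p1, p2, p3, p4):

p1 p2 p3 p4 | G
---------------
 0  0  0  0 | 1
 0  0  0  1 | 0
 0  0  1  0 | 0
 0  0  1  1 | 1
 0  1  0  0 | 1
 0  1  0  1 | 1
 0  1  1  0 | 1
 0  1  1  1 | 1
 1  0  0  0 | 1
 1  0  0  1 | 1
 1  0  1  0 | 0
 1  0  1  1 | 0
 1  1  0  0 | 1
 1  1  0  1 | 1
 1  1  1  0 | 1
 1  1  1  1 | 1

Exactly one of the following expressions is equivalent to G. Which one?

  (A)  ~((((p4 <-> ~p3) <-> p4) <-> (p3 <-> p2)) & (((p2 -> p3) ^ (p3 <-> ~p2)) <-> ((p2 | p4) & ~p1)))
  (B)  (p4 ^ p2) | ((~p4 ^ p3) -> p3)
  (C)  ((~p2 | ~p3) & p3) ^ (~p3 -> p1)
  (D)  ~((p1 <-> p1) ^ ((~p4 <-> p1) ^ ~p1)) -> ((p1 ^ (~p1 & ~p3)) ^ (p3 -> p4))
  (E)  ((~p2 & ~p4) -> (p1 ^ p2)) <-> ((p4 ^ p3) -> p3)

(B) fails at (0,0,0,0): the formula yields 0, G is 1.
(C) fails at (0,0,0,0): the formula yields 0, G is 1.
(D) fails at (0,0,0,0): the formula yields 0, G is 1.
(E) fails at (0,0,0,0): the formula yields 0, G is 1.
(A) is the remaining candidate, and it agrees with G on all 16 inputs.

A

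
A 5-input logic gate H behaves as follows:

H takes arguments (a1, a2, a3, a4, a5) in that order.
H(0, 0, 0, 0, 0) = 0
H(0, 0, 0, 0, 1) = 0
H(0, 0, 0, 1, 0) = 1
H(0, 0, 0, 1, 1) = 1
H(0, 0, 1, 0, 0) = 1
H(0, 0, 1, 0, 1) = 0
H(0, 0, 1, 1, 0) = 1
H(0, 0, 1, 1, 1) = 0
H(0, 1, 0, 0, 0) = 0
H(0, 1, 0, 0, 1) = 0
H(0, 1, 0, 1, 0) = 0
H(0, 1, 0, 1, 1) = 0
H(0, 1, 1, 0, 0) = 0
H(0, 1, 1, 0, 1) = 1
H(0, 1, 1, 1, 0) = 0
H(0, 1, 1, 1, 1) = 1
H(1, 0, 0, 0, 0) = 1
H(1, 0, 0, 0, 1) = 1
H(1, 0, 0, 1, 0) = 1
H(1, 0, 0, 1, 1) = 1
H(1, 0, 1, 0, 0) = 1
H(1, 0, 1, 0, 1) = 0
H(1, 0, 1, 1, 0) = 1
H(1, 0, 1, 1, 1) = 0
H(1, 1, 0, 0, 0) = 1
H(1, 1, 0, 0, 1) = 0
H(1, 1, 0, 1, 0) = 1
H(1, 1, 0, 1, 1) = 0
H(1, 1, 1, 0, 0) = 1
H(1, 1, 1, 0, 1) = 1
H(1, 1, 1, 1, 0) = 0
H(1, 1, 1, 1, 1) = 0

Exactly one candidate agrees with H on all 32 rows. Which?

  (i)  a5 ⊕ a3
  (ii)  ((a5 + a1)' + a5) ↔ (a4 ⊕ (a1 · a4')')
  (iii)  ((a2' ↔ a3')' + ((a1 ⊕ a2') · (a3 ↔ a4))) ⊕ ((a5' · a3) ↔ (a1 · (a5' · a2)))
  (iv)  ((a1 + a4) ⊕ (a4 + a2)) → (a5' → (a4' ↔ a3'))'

iii

(i): at (0,0,0,0,1) it gives 1, but H = 0 — eliminated.
(ii): at (0,0,0,0,0) it gives 1, but H = 0 — eliminated.
(iv): at (0,0,0,0,0) it gives 1, but H = 0 — eliminated.
That leaves (iii). Evaluating it on every row reproduces the table of H exactly.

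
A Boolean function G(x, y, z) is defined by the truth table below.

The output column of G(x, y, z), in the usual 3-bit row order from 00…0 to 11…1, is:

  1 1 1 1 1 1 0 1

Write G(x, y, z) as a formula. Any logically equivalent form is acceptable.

G(x, y, z) = ~((x & y) & ~z)

G is 0 on exactly one input, (1,1,0), whose minterm is x·y·¬z. So G is the negation of that single conjunction.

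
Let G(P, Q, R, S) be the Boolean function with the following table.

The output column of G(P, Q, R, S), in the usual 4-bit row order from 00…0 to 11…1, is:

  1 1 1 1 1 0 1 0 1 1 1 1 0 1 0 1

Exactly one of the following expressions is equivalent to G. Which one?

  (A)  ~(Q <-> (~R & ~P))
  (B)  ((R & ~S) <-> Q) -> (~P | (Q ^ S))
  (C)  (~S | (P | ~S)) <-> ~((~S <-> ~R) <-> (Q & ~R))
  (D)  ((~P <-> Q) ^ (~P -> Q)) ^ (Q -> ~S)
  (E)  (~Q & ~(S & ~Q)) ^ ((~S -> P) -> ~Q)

D

(A) disagrees with G on (0,0,1,0) (formula → 0, table → 1); rule it out.
(B) disagrees with G on (0,1,0,1) (formula → 1, table → 0); rule it out.
(C) disagrees with G on (0,0,1,0) (formula → 0, table → 1); rule it out.
(E) disagrees with G on (0,0,0,0) (formula → 0, table → 1); rule it out.
Only (D) survives; checking it on all 16 rows confirms it matches G.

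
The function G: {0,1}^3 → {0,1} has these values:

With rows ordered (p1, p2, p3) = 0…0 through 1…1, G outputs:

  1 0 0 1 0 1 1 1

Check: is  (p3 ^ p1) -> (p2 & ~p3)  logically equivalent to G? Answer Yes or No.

No

Check the formula against G row by row:
  p1=0, p2=0, p3=0: formula gives 1, G = 1 ✓
  p1=0, p2=0, p3=1: formula gives 0, G = 0 ✓
  p1=0, p2=1, p3=0: formula gives 1, but G = 0 ✗
A single disagreement suffices: at (0,1,0) they differ, so the formula does not compute G.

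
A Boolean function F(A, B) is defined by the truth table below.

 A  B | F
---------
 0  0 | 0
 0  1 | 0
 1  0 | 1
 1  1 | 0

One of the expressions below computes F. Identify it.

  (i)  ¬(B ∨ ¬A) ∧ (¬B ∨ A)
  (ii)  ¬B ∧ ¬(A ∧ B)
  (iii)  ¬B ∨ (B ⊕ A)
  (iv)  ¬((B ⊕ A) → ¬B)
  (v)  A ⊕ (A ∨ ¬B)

i

(ii) fails at (0,0): the formula yields 1, F is 0.
(iii) fails at (0,0): the formula yields 1, F is 0.
(iv) fails at (0,1): the formula yields 1, F is 0.
(v) fails at (0,0): the formula yields 1, F is 0.
That leaves (i). Evaluating it on every row reproduces the table of F exactly.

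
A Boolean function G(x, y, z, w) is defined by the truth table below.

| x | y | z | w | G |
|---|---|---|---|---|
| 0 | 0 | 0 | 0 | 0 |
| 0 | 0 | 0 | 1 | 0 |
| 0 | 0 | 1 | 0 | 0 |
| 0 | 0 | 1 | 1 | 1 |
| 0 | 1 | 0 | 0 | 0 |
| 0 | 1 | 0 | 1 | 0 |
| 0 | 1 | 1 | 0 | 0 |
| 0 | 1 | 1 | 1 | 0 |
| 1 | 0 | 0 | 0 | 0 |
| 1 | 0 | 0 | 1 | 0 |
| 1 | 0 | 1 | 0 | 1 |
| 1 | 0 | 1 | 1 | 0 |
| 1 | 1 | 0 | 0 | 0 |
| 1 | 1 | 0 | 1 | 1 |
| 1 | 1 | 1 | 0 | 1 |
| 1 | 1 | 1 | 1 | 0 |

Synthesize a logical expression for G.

G(x, y, z, w) = (((((~x & ~y) & z) & w) | (((x & ~y) & z) & ~w)) | (((x & y) & ~z) & w)) | (((x & y) & z) & ~w)

Collect the rows where G=1 — (0,0,1,1), (1,0,1,0), (1,1,0,1), (1,1,1,0) — and write one minterm per row: ¬x·¬y·z·w, x·¬y·z·¬w, x·y·¬z·w, x·y·z·¬w. Their union (logical OR) reproduces the table exactly.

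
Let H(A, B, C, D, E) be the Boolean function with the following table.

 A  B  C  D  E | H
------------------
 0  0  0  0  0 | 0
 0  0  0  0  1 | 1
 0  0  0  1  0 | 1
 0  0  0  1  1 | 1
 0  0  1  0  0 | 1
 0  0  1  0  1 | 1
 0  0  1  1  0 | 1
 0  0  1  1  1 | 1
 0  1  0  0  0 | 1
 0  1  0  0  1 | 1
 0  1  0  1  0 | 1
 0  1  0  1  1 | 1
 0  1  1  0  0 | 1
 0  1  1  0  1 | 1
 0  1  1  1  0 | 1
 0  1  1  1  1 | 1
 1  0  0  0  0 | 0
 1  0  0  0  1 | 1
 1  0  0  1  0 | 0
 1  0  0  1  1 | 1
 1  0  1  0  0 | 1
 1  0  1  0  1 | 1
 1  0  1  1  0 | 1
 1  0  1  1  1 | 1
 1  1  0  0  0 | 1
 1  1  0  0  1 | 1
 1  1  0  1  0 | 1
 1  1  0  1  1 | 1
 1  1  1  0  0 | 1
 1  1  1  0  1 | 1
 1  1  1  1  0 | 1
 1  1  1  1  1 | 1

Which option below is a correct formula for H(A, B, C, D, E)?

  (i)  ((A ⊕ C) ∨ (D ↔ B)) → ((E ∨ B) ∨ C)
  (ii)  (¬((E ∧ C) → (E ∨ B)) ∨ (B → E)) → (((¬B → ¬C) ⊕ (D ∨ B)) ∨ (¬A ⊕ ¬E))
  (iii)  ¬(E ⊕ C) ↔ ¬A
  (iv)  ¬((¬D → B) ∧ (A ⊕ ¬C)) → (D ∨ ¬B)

(ii): at (0,0,0,0,0) it gives 1, but H = 0 — eliminated.
(iii): at (0,0,0,0,0) it gives 1, but H = 0 — eliminated.
(iv): at (0,0,0,0,0) it gives 1, but H = 0 — eliminated.
That leaves (i). Evaluating it on every row reproduces the table of H exactly.

i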